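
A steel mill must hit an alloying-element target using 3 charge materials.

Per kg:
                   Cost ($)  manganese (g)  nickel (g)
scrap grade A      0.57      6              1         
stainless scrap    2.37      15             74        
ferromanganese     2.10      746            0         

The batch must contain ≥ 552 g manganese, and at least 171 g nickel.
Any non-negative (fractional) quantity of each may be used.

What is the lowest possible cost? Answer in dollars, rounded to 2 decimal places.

$6.93

Treat it as an LP. Let x1 = kg of scrap grade A, x2 = kg of stainless scrap, x3 = kg of ferromanganese.
min 0.57x1 + 2.37x2 + 2.1x3 s.t.:
  6x1 + 15x2 + 746x3 ≥ 552   (manganese)
  1x1 + 74x2 ≥ 171   (nickel)
  x1, x2, x3 ≥ 0.
The cheapest feasible vertex uses only stainless scrap, ferromanganese; scrap grade A is not used. Binding constraints: manganese and nickel.
Optimal quantities: stainless scrap = 2.311 kg, ferromanganese = 0.6935 kg.
Total cost: 2.37·2.311 + 2.1·0.6935 = 6.9334.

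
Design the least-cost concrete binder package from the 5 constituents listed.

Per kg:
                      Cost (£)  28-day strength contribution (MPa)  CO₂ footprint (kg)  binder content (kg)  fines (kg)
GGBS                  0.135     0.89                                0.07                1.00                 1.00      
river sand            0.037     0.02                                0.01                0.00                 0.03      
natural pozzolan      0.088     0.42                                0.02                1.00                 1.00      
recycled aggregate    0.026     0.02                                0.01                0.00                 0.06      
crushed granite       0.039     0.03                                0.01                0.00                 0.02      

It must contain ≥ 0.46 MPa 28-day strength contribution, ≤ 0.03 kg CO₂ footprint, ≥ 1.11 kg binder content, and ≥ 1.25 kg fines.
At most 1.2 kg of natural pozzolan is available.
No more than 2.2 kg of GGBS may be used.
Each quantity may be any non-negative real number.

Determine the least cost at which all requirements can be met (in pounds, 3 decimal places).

Treat it as an LP. Let x1 = kg of GGBS, x2 = kg of river sand, x3 = kg of natural pozzolan, x4 = kg of recycled aggregate, x5 = kg of crushed granite.
Minimise 0.135x1 + 0.037x2 + 0.088x3 + 0.026x4 + 0.039x5 with:
  0.89x1 + 0.02x2 + 0.42x3 + 0.02x4 + 0.03x5 ≥ 0.46   (28-day strength contribution)
  0.07x1 + 0.01x2 + 0.02x3 + 0.01x4 + 0.01x5 ≤ 0.03   (CO₂ footprint)
  1x1 + 1x3 ≥ 1.11   (binder content)
  1x1 + 0.03x2 + 1x3 + 0.06x4 + 0.02x5 ≥ 1.25   (fines)
  x3 ≤ 1.2
  x1 ≤ 2.2
  x1, x2, x3, x4, x5 ≥ 0.
The minimum-cost mix takes nothing from river sand, recycled aggregate, crushed granite — only GGBS, natural pozzolan. Binding constraints: fines and the natural pozzolan cap.
That vertex is x1 = 0.05, x3 = 1.2.
Total cost: 0.135·0.05 + 0.088·1.2 = 0.11235.

£0.112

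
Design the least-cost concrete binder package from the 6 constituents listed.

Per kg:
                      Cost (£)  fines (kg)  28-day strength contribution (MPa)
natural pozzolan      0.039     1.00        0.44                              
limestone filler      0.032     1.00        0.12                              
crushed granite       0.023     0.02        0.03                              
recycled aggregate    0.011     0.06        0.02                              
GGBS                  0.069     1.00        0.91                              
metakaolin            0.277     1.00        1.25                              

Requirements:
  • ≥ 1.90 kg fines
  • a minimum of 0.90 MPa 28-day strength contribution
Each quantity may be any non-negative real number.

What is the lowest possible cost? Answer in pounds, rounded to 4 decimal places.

£0.0782

Let x1 = kg of natural pozzolan, x2 = kg of limestone filler, x3 = kg of crushed granite, x4 = kg of recycled aggregate, x5 = kg of GGBS, x6 = kg of metakaolin.
Minimize 0.039x1 + 0.032x2 + 0.023x3 + 0.011x4 + 0.069x5 + 0.277x6 with:
  1x1 + 1x2 + 0.02x3 + 0.06x4 + 1x5 + 1x6 ≥ 1.9   (fines)
  0.44x1 + 0.12x2 + 0.03x3 + 0.02x4 + 0.91x5 + 1.25x6 ≥ 0.9   (28-day strength contribution)
  x1, x2, x3, x4, x5, x6 ≥ 0.
The cheapest feasible vertex uses only natural pozzolan, GGBS; limestone filler, crushed granite, recycled aggregate, metakaolin are not used. The fines and 28-day strength contribution requirements are met with equality.
Optimal quantities: natural pozzolan = 1.764 kg, GGBS = 0.1362 kg.
Cost = 0.039·1.764 + 0.069·0.1362 = 0.078194.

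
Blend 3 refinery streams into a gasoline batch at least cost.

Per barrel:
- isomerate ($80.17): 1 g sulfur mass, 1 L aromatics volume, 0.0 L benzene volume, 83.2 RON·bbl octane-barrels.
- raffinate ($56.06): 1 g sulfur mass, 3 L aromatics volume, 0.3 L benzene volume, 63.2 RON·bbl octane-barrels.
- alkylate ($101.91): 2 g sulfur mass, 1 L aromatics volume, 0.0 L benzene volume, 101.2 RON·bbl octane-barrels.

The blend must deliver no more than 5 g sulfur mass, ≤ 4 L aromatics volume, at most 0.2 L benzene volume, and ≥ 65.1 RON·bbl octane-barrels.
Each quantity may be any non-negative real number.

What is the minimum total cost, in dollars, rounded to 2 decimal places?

$59.50

This is a linear program. Let x1 = barrels of isomerate, x2 = barrels of raffinate, x3 = barrels of alkylate.
Minimise 80.17x1 + 56.06x2 + 101.91x3 s.t.:
  1x1 + 1x2 + 2x3 ≤ 5   (sulfur mass)
  1x1 + 3x2 + 1x3 ≤ 4   (aromatics volume)
  0.3x2 ≤ 0.2   (benzene volume)
  83.2x1 + 63.2x2 + 101.2x3 ≥ 65.1   (octane-barrels)
  x1, x2, x3 ≥ 0.
The minimum-cost mix takes nothing from alkylate — only isomerate, raffinate. There the benzene volume and octane-barrels constraints are tight.
That vertex is x1 = 0.276, x2 = 0.6667.
Total cost: 80.17·0.276 + 56.06·0.6667 = 59.5021.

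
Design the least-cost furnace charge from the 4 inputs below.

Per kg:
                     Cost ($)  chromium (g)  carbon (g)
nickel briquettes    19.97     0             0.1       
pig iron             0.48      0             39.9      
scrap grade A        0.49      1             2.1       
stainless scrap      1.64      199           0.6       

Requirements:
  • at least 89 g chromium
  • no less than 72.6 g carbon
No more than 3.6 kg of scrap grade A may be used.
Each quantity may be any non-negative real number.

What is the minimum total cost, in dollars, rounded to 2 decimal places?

Set it up as a linear program. Let x1 = kg of nickel briquettes, x2 = kg of pig iron, x3 = kg of scrap grade A, x4 = kg of stainless scrap.
Minimise 19.97x1 + 0.48x2 + 0.49x3 + 1.64x4 with:
  1x3 + 199x4 ≥ 89   (chromium)
  0.1x1 + 39.9x2 + 2.1x3 + 0.6x4 ≥ 72.6   (carbon)
  x3 ≤ 3.6
  x1, x2, x3, x4 ≥ 0.
The optimal basis is {pig iron, stainless scrap}; nickel briquettes, scrap grade A drop out. Binding constraints: chromium and carbon.
Optimal quantities: pig iron = 1.813 kg, stainless scrap = 0.4472 kg.
Cost = 0.48·1.813 + 1.64·0.4472 = 1.6036.

$1.60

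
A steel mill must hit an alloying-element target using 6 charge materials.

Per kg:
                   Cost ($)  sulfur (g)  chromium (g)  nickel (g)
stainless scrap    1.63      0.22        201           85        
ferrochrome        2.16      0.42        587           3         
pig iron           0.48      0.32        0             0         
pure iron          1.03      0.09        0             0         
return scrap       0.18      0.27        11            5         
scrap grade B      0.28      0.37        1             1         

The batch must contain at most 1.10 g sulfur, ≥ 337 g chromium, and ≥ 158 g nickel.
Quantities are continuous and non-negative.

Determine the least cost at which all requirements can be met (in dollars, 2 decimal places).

Let x1 = kg of stainless scrap, x2 = kg of ferrochrome, x3 = kg of pig iron, x4 = kg of pure iron, x5 = kg of return scrap, x6 = kg of scrap grade B.
min 1.63x1 + 2.16x2 + 0.48x3 + 1.03x4 + 0.18x5 + 0.28x6 s.t.:
  0.22x1 + 0.42x2 + 0.32x3 + 0.09x4 + 0.27x5 + 0.37x6 ≤ 1.1   (sulfur)
  201x1 + 587x2 + 11x5 + 1x6 ≥ 337   (chromium)
  85x1 + 3x2 + 5x5 + 1x6 ≥ 158   (nickel)
  x1, x2, x3, x4, x5, x6 ≥ 0.
At the optimum only stainless scrap is positive (ferrochrome, pig iron, pure iron, return scrap, scrap grade B = 0). The nickel requirement is met with equality.
That vertex is x1 = 1.859.
Hence cost = 1.63·1.859 = $3.0302.

$3.03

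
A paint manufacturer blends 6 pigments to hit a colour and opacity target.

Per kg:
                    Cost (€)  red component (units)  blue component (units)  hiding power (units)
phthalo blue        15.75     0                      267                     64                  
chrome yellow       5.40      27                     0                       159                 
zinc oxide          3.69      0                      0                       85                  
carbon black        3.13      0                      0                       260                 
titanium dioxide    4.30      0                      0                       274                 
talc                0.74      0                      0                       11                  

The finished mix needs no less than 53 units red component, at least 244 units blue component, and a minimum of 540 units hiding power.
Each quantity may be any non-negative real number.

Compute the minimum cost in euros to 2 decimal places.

Let x1 = kg of phthalo blue, x2 = kg of chrome yellow, x3 = kg of zinc oxide, x4 = kg of carbon black, x5 = kg of titanium dioxide, x6 = kg of talc.
min 15.75x1 + 5.4x2 + 3.69x3 + 3.13x4 + 4.3x5 + 0.74x6 subject to:
  27x2 ≥ 53   (red component)
  267x1 ≥ 244   (blue component)
  64x1 + 159x2 + 85x3 + 260x4 + 274x5 + 11x6 ≥ 540   (hiding power)
  x1, x2, x3, x4, x5, x6 ≥ 0.
The cheapest feasible vertex uses only phthalo blue, chrome yellow, carbon black; zinc oxide, titanium dioxide, talc are not used. The red component, blue component, hiding power requirements are met with equality.
So phthalo blue = 0.9139 kg, chrome yellow = 1.963 kg, carbon black = 0.6515 kg.
Total cost: 15.75·0.9139 + 5.4·1.963 + 3.13·0.6515 = 27.0333.

€27.03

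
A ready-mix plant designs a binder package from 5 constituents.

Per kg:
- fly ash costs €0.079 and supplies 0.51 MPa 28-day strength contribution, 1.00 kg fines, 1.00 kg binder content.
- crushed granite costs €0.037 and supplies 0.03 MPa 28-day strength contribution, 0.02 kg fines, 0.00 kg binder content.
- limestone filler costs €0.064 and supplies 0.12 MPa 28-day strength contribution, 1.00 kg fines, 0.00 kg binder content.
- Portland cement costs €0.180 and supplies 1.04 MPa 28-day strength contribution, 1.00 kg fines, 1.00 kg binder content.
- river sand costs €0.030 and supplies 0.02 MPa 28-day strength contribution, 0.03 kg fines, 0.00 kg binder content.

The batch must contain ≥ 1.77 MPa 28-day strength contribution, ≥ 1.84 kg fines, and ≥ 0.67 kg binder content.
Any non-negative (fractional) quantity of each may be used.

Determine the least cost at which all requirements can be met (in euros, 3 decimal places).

Treat it as an LP. Let x1 = kg of fly ash, x2 = kg of crushed granite, x3 = kg of limestone filler, x4 = kg of Portland cement, x5 = kg of river sand.
Minimise 0.079x1 + 0.037x2 + 0.064x3 + 0.18x4 + 0.03x5 with:
  0.51x1 + 0.03x2 + 0.12x3 + 1.04x4 + 0.02x5 ≥ 1.77   (28-day strength contribution)
  1x1 + 0.02x2 + 1x3 + 1x4 + 0.03x5 ≥ 1.84   (fines)
  1x1 + 1x4 ≥ 0.67   (binder content)
  x1, x2, x3, x4, x5 ≥ 0.
The cheapest feasible vertex uses only fly ash; crushed granite, limestone filler, Portland cement, river sand are not used. Binding constraint: 28-day strength contribution.
That vertex is x1 = 3.471.
Total cost: 0.079·3.471 = 0.27421.

€0.274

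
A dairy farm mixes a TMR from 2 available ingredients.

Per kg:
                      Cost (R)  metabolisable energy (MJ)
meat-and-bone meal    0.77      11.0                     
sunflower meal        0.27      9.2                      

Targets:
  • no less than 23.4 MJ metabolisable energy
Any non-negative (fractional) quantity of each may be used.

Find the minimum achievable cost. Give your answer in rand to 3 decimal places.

R0.687

This is a linear program. Let x1 = kg of meat-and-bone meal, x2 = kg of sunflower meal.
min 0.77x1 + 0.27x2 with:
  11x1 + 9.2x2 ≥ 23.4   (metabolisable energy)
  x1, x2 ≥ 0.
The optimal basis is {sunflower meal}; meat-and-bone meal drops out. The metabolisable energy requirement is met with equality.
Solving gives x2 = 2.543.
Objective = 0.27·2.543 = 0.68661.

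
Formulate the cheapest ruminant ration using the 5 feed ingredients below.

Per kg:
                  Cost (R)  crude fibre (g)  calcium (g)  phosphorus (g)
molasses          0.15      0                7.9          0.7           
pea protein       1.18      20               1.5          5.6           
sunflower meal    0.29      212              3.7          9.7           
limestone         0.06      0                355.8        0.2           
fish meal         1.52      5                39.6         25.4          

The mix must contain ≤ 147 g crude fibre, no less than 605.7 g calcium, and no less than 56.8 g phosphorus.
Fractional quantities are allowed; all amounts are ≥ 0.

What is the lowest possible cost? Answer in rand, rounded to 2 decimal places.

R3.28

Set it up as a linear program. Let x1 = kg of molasses, x2 = kg of pea protein, x3 = kg of sunflower meal, x4 = kg of limestone, x5 = kg of fish meal.
min 0.15x1 + 1.18x2 + 0.29x3 + 0.06x4 + 1.52x5 subject to:
  20x2 + 212x3 + 5x5 ≤ 147   (crude fibre)
  7.9x1 + 1.5x2 + 3.7x3 + 355.8x4 + 39.6x5 ≥ 605.7   (calcium)
  0.7x1 + 5.6x2 + 9.7x3 + 0.2x4 + 25.4x5 ≥ 56.8   (phosphorus)
  x1, x2, x3, x4, x5 ≥ 0.
The minimum-cost mix takes nothing from molasses, pea protein — only sunflower meal, limestone, fish meal. There the crude fibre, calcium, phosphorus constraints are tight.
So sunflower meal = 0.6468 kg, limestone = 1.476 kg, fish meal = 1.978 kg.
Total cost: 0.29·0.6468 + 0.06·1.476 + 1.52·1.978 = 3.2827.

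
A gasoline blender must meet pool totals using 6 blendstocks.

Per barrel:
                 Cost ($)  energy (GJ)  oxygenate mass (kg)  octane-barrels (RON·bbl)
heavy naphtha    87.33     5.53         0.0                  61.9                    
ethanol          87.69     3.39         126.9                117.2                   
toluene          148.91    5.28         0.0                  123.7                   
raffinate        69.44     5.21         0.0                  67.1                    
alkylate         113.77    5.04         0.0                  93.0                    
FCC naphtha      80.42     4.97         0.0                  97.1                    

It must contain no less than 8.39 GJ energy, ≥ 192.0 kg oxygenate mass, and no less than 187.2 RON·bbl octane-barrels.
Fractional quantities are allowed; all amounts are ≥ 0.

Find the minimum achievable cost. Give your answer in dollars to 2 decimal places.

$176.14

This is a linear program. Let x1 = barrels of heavy naphtha, x2 = barrels of ethanol, x3 = barrels of toluene, x4 = barrels of raffinate, x5 = barrels of alkylate, x6 = barrels of FCC naphtha.
Minimise 87.33x1 + 87.69x2 + 148.91x3 + 69.44x4 + 113.77x5 + 80.42x6 subject to:
  5.53x1 + 3.39x2 + 5.28x3 + 5.21x4 + 5.04x5 + 4.97x6 ≥ 8.39   (energy)
  126.9x2 ≥ 192   (oxygenate mass)
  61.9x1 + 117.2x2 + 123.7x3 + 67.1x4 + 93x5 + 97.1x6 ≥ 187.2   (octane-barrels)
  x1, x2, x3, x4, x5, x6 ≥ 0.
The cheapest feasible vertex uses only ethanol, raffinate; heavy naphtha, toluene, alkylate, FCC naphtha are not used. There the energy and oxygenate mass constraints are tight.
That vertex is x2 = 1.513, x4 = 0.6259.
Total cost: 87.69·1.513 + 69.44·0.6259 = 176.1375.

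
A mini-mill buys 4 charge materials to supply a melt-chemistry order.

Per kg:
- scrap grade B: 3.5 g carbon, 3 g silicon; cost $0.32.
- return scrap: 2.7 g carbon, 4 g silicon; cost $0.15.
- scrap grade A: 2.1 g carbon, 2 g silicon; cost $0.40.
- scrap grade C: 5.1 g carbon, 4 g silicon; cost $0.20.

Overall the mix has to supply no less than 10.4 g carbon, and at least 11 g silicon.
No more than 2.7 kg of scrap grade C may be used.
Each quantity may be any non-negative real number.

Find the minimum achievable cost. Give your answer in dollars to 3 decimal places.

$0.474

This is a linear program. Let x1 = kg of scrap grade B, x2 = kg of return scrap, x3 = kg of scrap grade A, x4 = kg of scrap grade C.
min 0.32x1 + 0.15x2 + 0.4x3 + 0.2x4 with:
  3.5x1 + 2.7x2 + 2.1x3 + 5.1x4 ≥ 10.4   (carbon)
  3x1 + 4x2 + 2x3 + 4x4 ≥ 11   (silicon)
  x4 ≤ 2.7
  x1, x2, x3, x4 ≥ 0.
At the optimum only return scrap, scrap grade C are positive (scrap grade B, scrap grade A = 0). Binding constraints: carbon and silicon.
Optimal quantities: return scrap = 1.5104 kg, scrap grade C = 1.2396 kg.
Objective = 0.15·1.5104 + 0.2·1.2396 = 0.47448.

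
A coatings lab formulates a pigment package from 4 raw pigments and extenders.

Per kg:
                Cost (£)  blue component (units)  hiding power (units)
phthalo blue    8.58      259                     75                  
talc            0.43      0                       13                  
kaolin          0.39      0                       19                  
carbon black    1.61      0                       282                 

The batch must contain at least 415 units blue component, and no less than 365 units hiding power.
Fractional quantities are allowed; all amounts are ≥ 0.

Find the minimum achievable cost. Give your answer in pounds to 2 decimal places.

Treat it as an LP. Let x1 = kg of phthalo blue, x2 = kg of talc, x3 = kg of kaolin, x4 = kg of carbon black.
Minimise 8.58x1 + 0.43x2 + 0.39x3 + 1.61x4 with:
  259x1 ≥ 415   (blue component)
  75x1 + 13x2 + 19x3 + 282x4 ≥ 365   (hiding power)
  x1, x2, x3, x4 ≥ 0.
The cheapest feasible vertex uses only phthalo blue, carbon black; talc, kaolin are not used. The blue component and hiding power requirements are met with equality.
Solving gives x1 = 1.6023, x4 = 0.86818.
Objective = 8.58·1.6023 + 1.61·0.86818 = 15.1455.

£15.15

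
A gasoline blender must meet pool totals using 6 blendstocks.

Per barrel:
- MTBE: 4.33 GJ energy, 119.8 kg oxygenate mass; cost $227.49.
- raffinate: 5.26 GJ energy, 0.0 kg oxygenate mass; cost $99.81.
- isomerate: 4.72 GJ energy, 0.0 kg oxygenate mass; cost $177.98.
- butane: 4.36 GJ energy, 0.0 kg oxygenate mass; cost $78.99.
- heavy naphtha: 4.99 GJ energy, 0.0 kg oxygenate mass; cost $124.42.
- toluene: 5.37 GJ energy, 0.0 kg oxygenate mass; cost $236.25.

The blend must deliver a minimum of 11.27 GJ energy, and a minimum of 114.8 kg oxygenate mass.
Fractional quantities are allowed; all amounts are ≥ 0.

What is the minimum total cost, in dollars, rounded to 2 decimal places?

$347.00

Let x1 = barrels of MTBE, x2 = barrels of raffinate, x3 = barrels of isomerate, x4 = barrels of butane, x5 = barrels of heavy naphtha, x6 = barrels of toluene.
Minimise 227.49x1 + 99.81x2 + 177.98x3 + 78.99x4 + 124.42x5 + 236.25x6 subject to:
  4.33x1 + 5.26x2 + 4.72x3 + 4.36x4 + 4.99x5 + 5.37x6 ≥ 11.27   (energy)
  119.8x1 ≥ 114.8   (oxygenate mass)
  x1, x2, x3, x4, x5, x6 ≥ 0.
At the optimum only MTBE, butane are positive (raffinate, isomerate, heavy naphtha, toluene = 0). The energy and oxygenate mass requirements are met with equality.
Solving gives x1 = 0.95826, x4 = 1.6332.
Objective = 227.49·0.95826 + 78.99·1.6332 = 347.0010.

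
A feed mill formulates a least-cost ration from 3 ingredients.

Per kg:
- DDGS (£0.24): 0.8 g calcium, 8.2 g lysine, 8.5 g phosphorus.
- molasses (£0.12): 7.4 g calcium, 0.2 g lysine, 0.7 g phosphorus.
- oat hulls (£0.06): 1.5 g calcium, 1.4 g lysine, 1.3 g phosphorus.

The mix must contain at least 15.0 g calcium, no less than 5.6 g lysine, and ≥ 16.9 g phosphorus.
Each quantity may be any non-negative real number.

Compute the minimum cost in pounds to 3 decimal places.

£0.660

This is a linear program. Let x1 = kg of DDGS, x2 = kg of molasses, x3 = kg of oat hulls.
Minimize 0.24x1 + 0.12x2 + 0.06x3 s.t.:
  0.8x1 + 7.4x2 + 1.5x3 ≥ 15   (calcium)
  8.2x1 + 0.2x2 + 1.4x3 ≥ 5.6   (lysine)
  8.5x1 + 0.7x2 + 1.3x3 ≥ 16.9   (phosphorus)
  x1, x2, x3 ≥ 0.
The cheapest feasible vertex uses only DDGS, molasses; oat hulls is not used. There the calcium and phosphorus constraints are tight.
Optimal quantities: DDGS = 1.838 kg, molasses = 1.828 kg.
Cost = 0.24·1.838 + 0.12·1.828 = 0.66048.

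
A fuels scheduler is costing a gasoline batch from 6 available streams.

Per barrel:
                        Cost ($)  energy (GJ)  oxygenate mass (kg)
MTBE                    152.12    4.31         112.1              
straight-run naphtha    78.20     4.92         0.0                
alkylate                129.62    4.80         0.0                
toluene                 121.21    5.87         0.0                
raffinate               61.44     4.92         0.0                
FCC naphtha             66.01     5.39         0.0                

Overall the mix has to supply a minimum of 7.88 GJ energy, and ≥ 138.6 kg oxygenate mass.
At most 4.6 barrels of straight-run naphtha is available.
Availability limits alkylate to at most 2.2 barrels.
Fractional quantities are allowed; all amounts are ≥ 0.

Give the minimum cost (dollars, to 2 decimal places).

This is a linear program. Let x1 = barrels of MTBE, x2 = barrels of straight-run naphtha, x3 = barrels of alkylate, x4 = barrels of toluene, x5 = barrels of raffinate, x6 = barrels of FCC naphtha.
min 152.12x1 + 78.2x2 + 129.62x3 + 121.21x4 + 61.44x5 + 66.01x6 subject to:
  4.31x1 + 4.92x2 + 4.8x3 + 5.87x4 + 4.92x5 + 5.39x6 ≥ 7.88   (energy)
  112.1x1 ≥ 138.6   (oxygenate mass)
  x2 ≤ 4.6
  x3 ≤ 2.2
  x1, x2, x3, x4, x5, x6 ≥ 0.
The optimal basis is {MTBE, FCC naphtha}; straight-run naphtha, alkylate, toluene, raffinate drop out. The energy and oxygenate mass requirements are met with equality.
Solving gives x1 = 1.2364, x6 = 0.47331.
Cost = 152.12·1.2364 + 66.01·0.47331 = 219.3244.

$219.32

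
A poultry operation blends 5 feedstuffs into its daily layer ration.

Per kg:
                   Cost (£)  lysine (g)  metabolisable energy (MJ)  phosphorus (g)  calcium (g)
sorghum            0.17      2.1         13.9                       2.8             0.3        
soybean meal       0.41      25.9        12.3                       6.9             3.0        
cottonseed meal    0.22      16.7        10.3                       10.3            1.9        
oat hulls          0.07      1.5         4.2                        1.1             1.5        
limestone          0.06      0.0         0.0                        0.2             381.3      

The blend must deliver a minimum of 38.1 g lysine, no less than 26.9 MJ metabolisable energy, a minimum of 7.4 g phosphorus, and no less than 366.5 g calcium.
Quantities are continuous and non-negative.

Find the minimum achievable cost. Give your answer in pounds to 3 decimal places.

£0.597

Let x1 = kg of sorghum, x2 = kg of soybean meal, x3 = kg of cottonseed meal, x4 = kg of oat hulls, x5 = kg of limestone.
Minimise 0.17x1 + 0.41x2 + 0.22x3 + 0.07x4 + 0.06x5 s.t.:
  2.1x1 + 25.9x2 + 16.7x3 + 1.5x4 ≥ 38.1   (lysine)
  13.9x1 + 12.3x2 + 10.3x3 + 4.2x4 ≥ 26.9   (metabolisable energy)
  2.8x1 + 6.9x2 + 10.3x3 + 1.1x4 + 0.2x5 ≥ 7.4   (phosphorus)
  0.3x1 + 3x2 + 1.9x3 + 1.5x4 + 381.3x5 ≥ 366.5   (calcium)
  x1, x2, x3, x4, x5 ≥ 0.
The minimum-cost mix takes nothing from soybean meal, oat hulls — only sorghum, cottonseed meal, limestone. Binding constraints: lysine, metabolisable energy, calcium.
Optimal quantities: sorghum = 0.2698 kg, cottonseed meal = 2.248 kg, limestone = 0.9498 kg.
Objective = 0.17·0.2698 + 0.22·2.248 + 0.06·0.9498 = 0.59741.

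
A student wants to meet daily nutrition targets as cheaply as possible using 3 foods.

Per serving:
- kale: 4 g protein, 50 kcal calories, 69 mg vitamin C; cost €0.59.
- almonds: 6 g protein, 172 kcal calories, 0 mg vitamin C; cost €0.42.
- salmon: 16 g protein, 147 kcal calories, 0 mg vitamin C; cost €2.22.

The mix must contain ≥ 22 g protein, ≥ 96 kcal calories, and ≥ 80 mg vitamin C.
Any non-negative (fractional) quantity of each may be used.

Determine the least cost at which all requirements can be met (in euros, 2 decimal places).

Let x1 = servings of kale, x2 = servings of almonds, x3 = servings of salmon.
min 0.59x1 + 0.42x2 + 2.22x3 s.t.:
  4x1 + 6x2 + 16x3 ≥ 22   (protein)
  50x1 + 172x2 + 147x3 ≥ 96   (calories)
  69x1 ≥ 80   (vitamin C)
  x1, x2, x3 ≥ 0.
The cheapest feasible vertex uses only kale, almonds; salmon is not used. The protein and vitamin C requirements are met with equality.
Optimal quantities: kale = 1.159 servings, almonds = 2.894 servings.
Hence cost = 0.59·1.159 + 0.42·2.894 = €1.8993.

€1.90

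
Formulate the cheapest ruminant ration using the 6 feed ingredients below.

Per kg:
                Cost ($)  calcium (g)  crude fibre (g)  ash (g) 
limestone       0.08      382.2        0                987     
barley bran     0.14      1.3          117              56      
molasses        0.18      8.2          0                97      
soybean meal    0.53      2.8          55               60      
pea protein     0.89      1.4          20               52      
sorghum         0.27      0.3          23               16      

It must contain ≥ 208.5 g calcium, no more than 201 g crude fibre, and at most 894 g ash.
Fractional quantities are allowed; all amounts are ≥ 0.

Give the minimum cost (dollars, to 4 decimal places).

Let x1 = kg of limestone, x2 = kg of barley bran, x3 = kg of molasses, x4 = kg of soybean meal, x5 = kg of pea protein, x6 = kg of sorghum.
Minimise 0.08x1 + 0.14x2 + 0.18x3 + 0.53x4 + 0.89x5 + 0.27x6 s.t.:
  382.2x1 + 1.3x2 + 8.2x3 + 2.8x4 + 1.4x5 + 0.3x6 ≥ 208.5   (calcium)
  117x2 + 55x4 + 20x5 + 23x6 ≤ 201   (crude fibre)
  987x1 + 56x2 + 97x3 + 60x4 + 52x5 + 16x6 ≤ 894   (ash)
  x1, x2, x3, x4, x5, x6 ≥ 0.
The minimum-cost mix takes nothing from barley bran, molasses, soybean meal, pea protein, sorghum — only limestone. Binding constraint: calcium.
Solving gives x1 = 0.5455.
Objective = 0.08·0.5455 = 0.043640.

$0.0436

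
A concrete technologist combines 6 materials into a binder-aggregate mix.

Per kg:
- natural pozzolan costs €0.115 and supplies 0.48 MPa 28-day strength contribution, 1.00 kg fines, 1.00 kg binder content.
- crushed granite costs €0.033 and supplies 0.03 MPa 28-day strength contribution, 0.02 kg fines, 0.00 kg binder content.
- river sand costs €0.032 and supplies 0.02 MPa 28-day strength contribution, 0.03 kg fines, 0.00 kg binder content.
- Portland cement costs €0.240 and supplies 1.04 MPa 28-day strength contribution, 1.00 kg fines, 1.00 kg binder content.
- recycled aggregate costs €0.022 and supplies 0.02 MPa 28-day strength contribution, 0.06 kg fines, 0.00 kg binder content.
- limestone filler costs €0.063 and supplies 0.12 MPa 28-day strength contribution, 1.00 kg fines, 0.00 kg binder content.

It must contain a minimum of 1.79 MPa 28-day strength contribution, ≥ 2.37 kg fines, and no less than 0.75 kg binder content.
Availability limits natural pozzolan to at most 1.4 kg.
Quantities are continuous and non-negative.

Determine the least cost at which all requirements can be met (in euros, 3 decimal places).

€0.418

This is a linear program. Let x1 = kg of natural pozzolan, x2 = kg of crushed granite, x3 = kg of river sand, x4 = kg of Portland cement, x5 = kg of recycled aggregate, x6 = kg of limestone filler.
Minimize 0.115x1 + 0.033x2 + 0.032x3 + 0.24x4 + 0.022x5 + 0.063x6 s.t.:
  0.48x1 + 0.03x2 + 0.02x3 + 1.04x4 + 0.02x5 + 0.12x6 ≥ 1.79   (28-day strength contribution)
  1x1 + 0.02x2 + 0.03x3 + 1x4 + 0.06x5 + 1x6 ≥ 2.37   (fines)
  1x1 + 1x4 ≥ 0.75   (binder content)
  x1 ≤ 1.4
  x1, x2, x3, x4, x5, x6 ≥ 0.
At the optimum only natural pozzolan, Portland cement are positive (crushed granite, river sand, recycled aggregate, limestone filler = 0). Binding constraints: 28-day strength contribution and fines.
Optimal quantities: natural pozzolan = 1.205 kg, Portland cement = 1.165 kg.
Cost = 0.115·1.205 + 0.24·1.165 = 0.41818.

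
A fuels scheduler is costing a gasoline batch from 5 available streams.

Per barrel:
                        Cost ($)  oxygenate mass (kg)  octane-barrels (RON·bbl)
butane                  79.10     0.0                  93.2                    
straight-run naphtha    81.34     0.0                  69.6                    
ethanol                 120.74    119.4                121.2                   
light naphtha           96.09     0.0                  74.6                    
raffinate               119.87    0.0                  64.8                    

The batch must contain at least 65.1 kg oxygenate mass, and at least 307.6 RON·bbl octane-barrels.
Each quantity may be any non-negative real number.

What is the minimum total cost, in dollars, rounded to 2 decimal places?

$270.81

This is a linear program. Let x1 = barrels of butane, x2 = barrels of straight-run naphtha, x3 = barrels of ethanol, x4 = barrels of light naphtha, x5 = barrels of raffinate.
Minimise 79.1x1 + 81.34x2 + 120.74x3 + 96.09x4 + 119.87x5 subject to:
  119.4x3 ≥ 65.1   (oxygenate mass)
  93.2x1 + 69.6x2 + 121.2x3 + 74.6x4 + 64.8x5 ≥ 307.6   (octane-barrels)
  x1, x2, x3, x4, x5 ≥ 0.
The minimum-cost mix takes nothing from straight-run naphtha, light naphtha, raffinate — only butane, ethanol. The oxygenate mass and octane-barrels requirements are met with equality.
Solving gives x1 = 2.5914, x3 = 0.54523.
Total cost: 79.1·2.5914 + 120.74·0.54523 = 270.8108.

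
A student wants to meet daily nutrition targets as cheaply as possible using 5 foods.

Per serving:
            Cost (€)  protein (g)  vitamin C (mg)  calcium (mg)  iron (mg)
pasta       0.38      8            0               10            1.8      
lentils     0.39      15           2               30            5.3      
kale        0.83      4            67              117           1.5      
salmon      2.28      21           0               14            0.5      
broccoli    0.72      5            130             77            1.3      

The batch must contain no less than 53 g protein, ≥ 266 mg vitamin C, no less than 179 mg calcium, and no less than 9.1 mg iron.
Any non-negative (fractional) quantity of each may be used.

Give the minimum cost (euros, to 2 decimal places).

This is a linear program. Let x1 = servings of pasta, x2 = servings of lentils, x3 = servings of kale, x4 = servings of salmon, x5 = servings of broccoli.
Minimize 0.38x1 + 0.39x2 + 0.83x3 + 2.28x4 + 0.72x5 with:
  8x1 + 15x2 + 4x3 + 21x4 + 5x5 ≥ 53   (protein)
  2x2 + 67x3 + 130x5 ≥ 266   (vitamin C)
  10x1 + 30x2 + 117x3 + 14x4 + 77x5 ≥ 179   (calcium)
  1.8x1 + 5.3x2 + 1.5x3 + 0.5x4 + 1.3x5 ≥ 9.1   (iron)
  x1, x2, x3, x4, x5 ≥ 0.
The minimum-cost mix takes nothing from pasta, kale, salmon — only lentils, broccoli. There the protein and vitamin C constraints are tight.
Solving gives x2 = 2.866, x5 = 2.002.
Objective = 0.39·2.866 + 0.72·2.002 = 2.5592.

€2.56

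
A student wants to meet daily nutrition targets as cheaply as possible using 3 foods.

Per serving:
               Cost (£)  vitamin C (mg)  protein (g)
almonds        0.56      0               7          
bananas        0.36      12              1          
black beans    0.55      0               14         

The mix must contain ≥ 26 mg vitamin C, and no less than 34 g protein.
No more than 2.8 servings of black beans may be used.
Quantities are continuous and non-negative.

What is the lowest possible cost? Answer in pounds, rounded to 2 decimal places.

£2.03

Let x1 = servings of almonds, x2 = servings of bananas, x3 = servings of black beans.
Minimise 0.56x1 + 0.36x2 + 0.55x3 subject to:
  12x2 ≥ 26   (vitamin C)
  7x1 + 1x2 + 14x3 ≥ 34   (protein)
  x3 ≤ 2.8
  x1, x2, x3 ≥ 0.
The cheapest feasible vertex uses only bananas, black beans; almonds is not used. There the vitamin C and protein constraints are tight.
Optimal quantities: bananas = 2.167 servings, black beans = 2.274 servings.
Hence cost = 0.36·2.167 + 0.55·2.274 = £2.0308.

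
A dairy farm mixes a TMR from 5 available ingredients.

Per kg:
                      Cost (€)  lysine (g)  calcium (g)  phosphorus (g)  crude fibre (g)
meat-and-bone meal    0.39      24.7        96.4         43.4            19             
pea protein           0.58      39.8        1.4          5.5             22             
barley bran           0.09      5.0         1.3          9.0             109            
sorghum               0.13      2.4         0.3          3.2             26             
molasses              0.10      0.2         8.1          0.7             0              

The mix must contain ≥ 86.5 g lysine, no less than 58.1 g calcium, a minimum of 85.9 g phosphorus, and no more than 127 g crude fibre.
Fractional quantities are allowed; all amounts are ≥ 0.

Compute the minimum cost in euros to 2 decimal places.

€1.32

This is a linear program. Let x1 = kg of meat-and-bone meal, x2 = kg of pea protein, x3 = kg of barley bran, x4 = kg of sorghum, x5 = kg of molasses.
min 0.39x1 + 0.58x2 + 0.09x3 + 0.13x4 + 0.1x5 subject to:
  24.7x1 + 39.8x2 + 5x3 + 2.4x4 + 0.2x5 ≥ 86.5   (lysine)
  96.4x1 + 1.4x2 + 1.3x3 + 0.3x4 + 8.1x5 ≥ 58.1   (calcium)
  43.4x1 + 5.5x2 + 9x3 + 3.2x4 + 0.7x5 ≥ 85.9   (phosphorus)
  19x1 + 22x2 + 109x3 + 26x4 ≤ 127   (crude fibre)
  x1, x2, x3, x4, x5 ≥ 0.
The cheapest feasible vertex uses only meat-and-bone meal, pea protein; barley bran, sorghum, molasses are not used. There the lysine and phosphorus constraints are tight.
So meat-and-bone meal = 1.849 kg, pea protein = 1.026 kg.
Objective = 0.39·1.849 + 0.58·1.026 = 1.3162.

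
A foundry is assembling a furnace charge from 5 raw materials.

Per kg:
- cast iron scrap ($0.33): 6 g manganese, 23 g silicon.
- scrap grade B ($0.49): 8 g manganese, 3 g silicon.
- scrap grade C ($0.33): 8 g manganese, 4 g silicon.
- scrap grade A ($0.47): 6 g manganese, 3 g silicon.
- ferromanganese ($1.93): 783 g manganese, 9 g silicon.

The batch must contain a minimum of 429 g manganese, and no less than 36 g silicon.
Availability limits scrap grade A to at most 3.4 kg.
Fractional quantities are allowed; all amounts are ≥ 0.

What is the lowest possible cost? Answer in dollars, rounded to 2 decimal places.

This is a linear program. Let x1 = kg of cast iron scrap, x2 = kg of scrap grade B, x3 = kg of scrap grade C, x4 = kg of scrap grade A, x5 = kg of ferromanganese.
min 0.33x1 + 0.49x2 + 0.33x3 + 0.47x4 + 1.93x5 s.t.:
  6x1 + 8x2 + 8x3 + 6x4 + 783x5 ≥ 429   (manganese)
  23x1 + 3x2 + 4x3 + 3x4 + 9x5 ≥ 36   (silicon)
  x4 ≤ 3.4
  x1, x2, x3, x4, x5 ≥ 0.
The minimum-cost mix takes nothing from scrap grade B, scrap grade C, scrap grade A — only cast iron scrap, ferromanganese. Binding constraints: manganese and silicon.
That vertex is x1 = 1.355, x5 = 0.5375.
Total cost: 0.33·1.355 + 1.93·0.5375 = 1.4845.

$1.48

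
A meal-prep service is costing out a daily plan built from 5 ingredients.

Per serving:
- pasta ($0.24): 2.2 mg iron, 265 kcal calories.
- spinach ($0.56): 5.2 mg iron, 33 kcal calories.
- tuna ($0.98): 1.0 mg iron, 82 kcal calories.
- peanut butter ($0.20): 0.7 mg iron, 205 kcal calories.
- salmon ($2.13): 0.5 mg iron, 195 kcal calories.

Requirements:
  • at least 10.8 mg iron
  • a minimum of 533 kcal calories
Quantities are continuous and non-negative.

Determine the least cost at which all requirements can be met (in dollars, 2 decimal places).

Let x1 = servings of pasta, x2 = servings of spinach, x3 = servings of tuna, x4 = servings of peanut butter, x5 = servings of salmon.
Minimise 0.24x1 + 0.56x2 + 0.98x3 + 0.2x4 + 2.13x5 with:
  2.2x1 + 5.2x2 + 1x3 + 0.7x4 + 0.5x5 ≥ 10.8   (iron)
  265x1 + 33x2 + 82x3 + 205x4 + 195x5 ≥ 533   (calories)
  x1, x2, x3, x4, x5 ≥ 0.
At the optimum only pasta, spinach are positive (tuna, peanut butter, salmon = 0). The iron and calories requirements are met with equality.
So pasta = 1.85 servings, spinach = 1.294 servings.
Objective = 0.24·1.85 + 0.56·1.294 = 1.1686.

$1.17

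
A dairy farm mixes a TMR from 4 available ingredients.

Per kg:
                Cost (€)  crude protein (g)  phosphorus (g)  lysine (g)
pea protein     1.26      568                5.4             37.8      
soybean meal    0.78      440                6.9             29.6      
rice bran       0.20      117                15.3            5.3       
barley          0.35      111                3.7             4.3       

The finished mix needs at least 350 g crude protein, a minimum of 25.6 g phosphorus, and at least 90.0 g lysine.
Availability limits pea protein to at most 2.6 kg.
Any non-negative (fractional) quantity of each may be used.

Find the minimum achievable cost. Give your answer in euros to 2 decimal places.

Let x1 = kg of pea protein, x2 = kg of soybean meal, x3 = kg of rice bran, x4 = kg of barley.
min 1.26x1 + 0.78x2 + 0.2x3 + 0.35x4 with:
  568x1 + 440x2 + 117x3 + 111x4 ≥ 350   (crude protein)
  5.4x1 + 6.9x2 + 15.3x3 + 3.7x4 ≥ 25.6   (phosphorus)
  37.8x1 + 29.6x2 + 5.3x3 + 4.3x4 ≥ 90   (lysine)
  x1 ≤ 2.6
  x1, x2, x3, x4 ≥ 0.
The cheapest feasible vertex uses only soybean meal, rice bran; pea protein, barley are not used. Binding constraints: phosphorus and lysine.
That vertex is x2 = 2.982, x3 = 0.3285.
Hence cost = 0.78·2.982 + 0.2·0.3285 = €2.3917.

€2.39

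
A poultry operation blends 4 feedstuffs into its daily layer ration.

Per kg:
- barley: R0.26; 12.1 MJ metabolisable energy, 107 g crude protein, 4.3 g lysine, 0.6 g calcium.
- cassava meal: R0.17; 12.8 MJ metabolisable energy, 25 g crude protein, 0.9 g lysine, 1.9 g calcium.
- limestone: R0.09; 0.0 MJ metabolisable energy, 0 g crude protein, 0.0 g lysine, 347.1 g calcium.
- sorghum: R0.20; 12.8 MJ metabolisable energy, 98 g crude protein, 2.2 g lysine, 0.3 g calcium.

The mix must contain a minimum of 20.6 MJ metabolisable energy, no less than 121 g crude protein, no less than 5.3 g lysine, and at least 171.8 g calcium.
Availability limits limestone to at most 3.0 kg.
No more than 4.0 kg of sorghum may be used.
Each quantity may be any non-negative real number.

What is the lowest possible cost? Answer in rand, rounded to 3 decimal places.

Let x1 = kg of barley, x2 = kg of cassava meal, x3 = kg of limestone, x4 = kg of sorghum.
Minimise 0.26x1 + 0.17x2 + 0.09x3 + 0.2x4 with:
  12.1x1 + 12.8x2 + 12.8x4 ≥ 20.6   (metabolisable energy)
  107x1 + 25x2 + 98x4 ≥ 121   (crude protein)
  4.3x1 + 0.9x2 + 2.2x4 ≥ 5.3   (lysine)
  0.6x1 + 1.9x2 + 347.1x3 + 0.3x4 ≥ 171.8   (calcium)
  x3 ≤ 3
  x4 ≤ 4
  x1, x2, x3, x4 ≥ 0.
The cheapest feasible vertex uses only barley, limestone, sorghum; cassava meal is not used. The metabolisable energy, lysine, calcium requirements are met with equality.
Solving gives x1 = 0.7924, x3 = 0.4928, x4 = 0.8603.
Hence cost = 0.26·0.7924 + 0.09·0.4928 + 0.2·0.8603 = R0.42244.

R0.422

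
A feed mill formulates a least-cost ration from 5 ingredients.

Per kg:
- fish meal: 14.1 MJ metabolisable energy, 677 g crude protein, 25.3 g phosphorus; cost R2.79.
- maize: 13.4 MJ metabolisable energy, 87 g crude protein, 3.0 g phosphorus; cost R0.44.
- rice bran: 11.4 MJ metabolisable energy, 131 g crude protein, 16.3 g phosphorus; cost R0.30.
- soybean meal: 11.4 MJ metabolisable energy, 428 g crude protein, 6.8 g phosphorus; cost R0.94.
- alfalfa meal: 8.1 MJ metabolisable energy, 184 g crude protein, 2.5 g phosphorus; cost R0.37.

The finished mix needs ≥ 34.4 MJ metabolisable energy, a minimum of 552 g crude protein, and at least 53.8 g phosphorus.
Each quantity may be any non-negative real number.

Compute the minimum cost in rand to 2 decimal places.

Let x1 = kg of fish meal, x2 = kg of maize, x3 = kg of rice bran, x4 = kg of soybean meal, x5 = kg of alfalfa meal.
min 2.79x1 + 0.44x2 + 0.3x3 + 0.94x4 + 0.37x5 subject to:
  14.1x1 + 13.4x2 + 11.4x3 + 11.4x4 + 8.1x5 ≥ 34.4   (metabolisable energy)
  677x1 + 87x2 + 131x3 + 428x4 + 184x5 ≥ 552   (crude protein)
  25.3x1 + 3x2 + 16.3x3 + 6.8x4 + 2.5x5 ≥ 53.8   (phosphorus)
  x1, x2, x3, x4, x5 ≥ 0.
The optimal basis is {rice bran, alfalfa meal}; fish meal, maize, soybean meal drop out. The crude protein and phosphorus requirements are met with equality.
Optimal quantities: rice bran = 3.189 kg, alfalfa meal = 0.7298 kg.
Hence cost = 0.3·3.189 + 0.37·0.7298 = R1.2267.

R1.23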